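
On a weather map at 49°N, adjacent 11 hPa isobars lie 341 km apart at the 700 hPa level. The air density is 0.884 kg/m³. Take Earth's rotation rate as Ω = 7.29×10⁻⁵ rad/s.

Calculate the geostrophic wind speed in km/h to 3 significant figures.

119 km/h

Coriolis parameter at 49°N:
f = 2Ω sin φ = 2 × 7.29×10⁻⁵ × sin 49° = 1.10×10⁻⁴ s⁻¹
Pressure gradient: |∂P/∂n| = 1100 Pa / 341000 m = 3.23×10⁻³ Pa/m
Geostrophic balance (pressure-gradient force = Coriolis force):
V_g = (1/(fρ)) |∂P/∂n| = 3.23×10⁻³ / (1.10×10⁻⁴ × 0.884) = 33.2 m/s
Converting: 33.2 m/s × 3.6 = 119 km/h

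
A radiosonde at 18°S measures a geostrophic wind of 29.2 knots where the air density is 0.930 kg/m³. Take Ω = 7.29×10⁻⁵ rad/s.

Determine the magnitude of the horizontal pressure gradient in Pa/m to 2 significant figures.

Coriolis parameter at 18°S:
f = 2Ω sin φ = 2 × 7.29×10⁻⁵ × sin 18° = 4.51×10⁻⁵ s⁻¹
Wind speed in SI: 29.2 knots = 15.0 m/s
Geostrophic balance rearranged: |∂P/∂n| = f ρ V_g
|∂P/∂n| = 4.51×10⁻⁵ × 0.930 × 15.0 = 6.29×10⁻⁴ Pa/m

6.3×10⁻⁴ Pa/m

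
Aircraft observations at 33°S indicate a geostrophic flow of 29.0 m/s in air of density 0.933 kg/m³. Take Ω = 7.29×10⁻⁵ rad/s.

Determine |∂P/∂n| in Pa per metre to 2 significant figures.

Coriolis parameter at 33°S:
f = 2Ω sin φ = 2 × 7.29×10⁻⁵ × sin 33° = 7.94×10⁻⁵ s⁻¹
Geostrophic balance rearranged: |∂P/∂n| = f ρ V_g
|∂P/∂n| = 7.94×10⁻⁵ × 0.933 × 29.0 = 2.15×10⁻³ Pa/m

2.1×10⁻³ Pa/m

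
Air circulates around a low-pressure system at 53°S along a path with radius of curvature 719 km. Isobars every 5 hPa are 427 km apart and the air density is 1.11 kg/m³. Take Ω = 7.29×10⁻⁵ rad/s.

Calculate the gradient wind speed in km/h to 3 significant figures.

29.7 km/h

Coriolis parameter at 53°S:
f = 2Ω sin φ = 2 × 7.29×10⁻⁵ × sin 53° = 1.16×10⁻⁴ s⁻¹
Pressure gradient: |∂P/∂n| = 500 Pa / 427000 m = 1.17×10⁻³ Pa/m
Geostrophic speed: V_g = |∂P/∂n|/(fρ) = 1.17×10⁻³/(1.16×10⁻⁴ × 1.11) = 9.06 m/s
Around a low, centrifugal force acts outward with Coriolis, so pressure-gradient force balances both:
(1/ρ)|∂P/∂n| = fV + V²/R  →  V² + fR·V − fR·V_g = 0
With fR = 1.16×10⁻⁴ × 719×10³ m = 83.7 m/s:
V = [−fR + √((fR)² + 4 fR V_g)]/2 = [−83.7 + √(83.7² + 4×83.7×9.06)]/2 = 8.25 m/s
Subgeostrophic (V < V_g = 9.06 m/s), as expected around a low.
Converting: 8.25 m/s × 3.6 = 29.7 km/h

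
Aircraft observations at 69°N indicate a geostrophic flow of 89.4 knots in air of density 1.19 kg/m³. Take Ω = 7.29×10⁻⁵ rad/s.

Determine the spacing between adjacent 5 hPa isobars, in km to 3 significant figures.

Coriolis parameter at 69°N:
f = 2Ω sin φ = 2 × 7.29×10⁻⁵ × sin 69° = 1.36×10⁻⁴ s⁻¹
Wind speed in SI: 89.4 knots = 46.0 m/s
Geostrophic balance rearranged: |∂P/∂n| = f ρ V_g
|∂P/∂n| = 1.36×10⁻⁴ × 1.19 × 46.0 = 7.45×10⁻³ Pa/m
Isobar spacing: Δn = ΔP/|∂P/∂n| = 500 Pa / 7.45×10⁻³ Pa/m = 67118 m ≈ 67.1 km

67.1 km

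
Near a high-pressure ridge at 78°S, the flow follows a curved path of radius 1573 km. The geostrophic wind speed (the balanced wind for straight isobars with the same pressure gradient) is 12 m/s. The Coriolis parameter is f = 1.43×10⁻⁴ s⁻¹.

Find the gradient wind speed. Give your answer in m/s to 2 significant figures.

Around a high, pressure-gradient force acts outward with centrifugal, so Coriolis balances both:
fV = (1/ρ)|∂P/∂n| + V²/R  →  V² − fR·V + fR·V_g = 0
With fR = 1.43×10⁻⁴ × 1573×10³ m = 225 m/s:
V = [fR − √((fR)² − 4 fR V_g)]/2 = [225 − √(225² − 4×225×12)]/2 = 12.7 m/s
Supergeostrophic (V > V_g = 12 m/s), as expected around a high.

13 m/s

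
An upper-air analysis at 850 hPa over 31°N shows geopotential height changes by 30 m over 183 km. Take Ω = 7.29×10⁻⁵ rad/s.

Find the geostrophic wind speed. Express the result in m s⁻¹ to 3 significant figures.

Coriolis parameter at 31°N:
f = 2Ω sin φ = 2 × 7.29×10⁻⁵ × sin 31° = 7.51×10⁻⁵ s⁻¹
Height gradient: |∂Z/∂n| = 30 m / 183000 m = 1.64×10⁻⁴
On a pressure surface, geostrophic balance gives V_g = (g/f)|∂Z/∂n|:
V_g = 9.81 × 1.64×10⁻⁴ / 7.51×10⁻⁵ = 21.4 m/s

21.4 m s⁻¹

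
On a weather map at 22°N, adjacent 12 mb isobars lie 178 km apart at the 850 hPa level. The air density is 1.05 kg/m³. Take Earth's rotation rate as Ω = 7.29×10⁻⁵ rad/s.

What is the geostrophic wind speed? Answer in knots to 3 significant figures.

Coriolis parameter at 22°N:
f = 2Ω sin φ = 2 × 7.29×10⁻⁵ × sin 22° = 5.46×10⁻⁵ s⁻¹
Pressure gradient: |∂P/∂n| = 1200 Pa / 178000 m = 6.74×10⁻³ Pa/m
Geostrophic balance (pressure-gradient force = Coriolis force):
V_g = (1/(fρ)) |∂P/∂n| = 6.74×10⁻³ / (5.46×10⁻⁵ × 1.05) = 118 m/s
Converting: 118 m/s × 1.944 = 229 knots

229 knots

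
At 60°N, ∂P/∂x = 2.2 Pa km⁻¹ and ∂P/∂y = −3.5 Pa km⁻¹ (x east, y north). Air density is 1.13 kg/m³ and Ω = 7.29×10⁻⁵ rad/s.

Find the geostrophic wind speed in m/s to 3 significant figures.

29.0 m/s

Coriolis parameter at 60°N:
f = 2Ω sin φ = 2 × 7.29×10⁻⁵ × sin 60° = 1.26×10⁻⁴ s⁻¹
Component geostrophic relations (x east, y north):
u_g = −(1/(fρ)) ∂P/∂y,  v_g = (1/(fρ)) ∂P/∂x
u_g = −(−3.5×10⁻³)/(1.26×10⁻⁴ × 1.13) = 24.5 m/s;  v_g = (2.2×10⁻³)/(1.26×10⁻⁴ × 1.13) = 15.4 m/s
|V_g| = √(u_g² + v_g²) = 29.0 m/s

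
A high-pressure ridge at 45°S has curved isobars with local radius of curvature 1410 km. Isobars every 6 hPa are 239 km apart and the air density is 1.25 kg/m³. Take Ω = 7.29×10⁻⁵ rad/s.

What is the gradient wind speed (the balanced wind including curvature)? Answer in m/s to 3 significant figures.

23.2 m/s

Coriolis parameter at 45°S:
f = 2Ω sin φ = 2 × 7.29×10⁻⁵ × sin 45° = 1.03×10⁻⁴ s⁻¹
Pressure gradient: |∂P/∂n| = 600 Pa / 239000 m = 2.51×10⁻³ Pa/m
Geostrophic speed: V_g = |∂P/∂n|/(fρ) = 2.51×10⁻³/(1.03×10⁻⁴ × 1.25) = 19.5 m/s
Around a high, pressure-gradient force acts outward with centrifugal, so Coriolis balances both:
fV = (1/ρ)|∂P/∂n| + V²/R  →  V² − fR·V + fR·V_g = 0
With fR = 1.03×10⁻⁴ × 1410×10³ m = 145 m/s:
V = [fR − √((fR)² − 4 fR V_g)]/2 = [145 − √(145² − 4×145×19.5)]/2 = 23.2 m/s
Supergeostrophic (V > V_g = 19.5 m/s), as expected around a high.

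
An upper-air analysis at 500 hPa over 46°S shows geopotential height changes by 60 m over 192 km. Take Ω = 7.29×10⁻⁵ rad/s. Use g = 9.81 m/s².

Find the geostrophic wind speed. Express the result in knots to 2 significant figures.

57 knots

Coriolis parameter at 46°S:
f = 2Ω sin φ = 2 × 7.29×10⁻⁵ × sin 46° = 1.05×10⁻⁴ s⁻¹
Height gradient: |∂Z/∂n| = 60 m / 192000 m = 3.12×10⁻⁴
On a pressure surface, geostrophic balance gives V_g = (g/f)|∂Z/∂n|:
V_g = 9.81 × 3.12×10⁻⁴ / 1.05×10⁻⁴ = 29.2 m/s
Converting: 29.2 m/s × 1.944 = 57 knots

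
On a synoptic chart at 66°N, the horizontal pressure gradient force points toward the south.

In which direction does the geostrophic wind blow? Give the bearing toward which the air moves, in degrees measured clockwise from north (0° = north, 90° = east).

270°

The pressure-gradient force points toward the south (bearing 180°).
Geostrophic balance: in the Northern Hemisphere the Coriolis force deflects motion to the right, so the geostrophic wind blows 90° to the right of the pressure-gradient force (low pressure on the left).
Rotating 180° by 90° clockwise gives 270° — the wind blows toward the west.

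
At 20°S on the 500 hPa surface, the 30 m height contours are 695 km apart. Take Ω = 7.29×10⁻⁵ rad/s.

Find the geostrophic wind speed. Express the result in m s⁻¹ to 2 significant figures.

8.5 m s⁻¹

Coriolis parameter at 20°S:
f = 2Ω sin φ = 2 × 7.29×10⁻⁵ × sin 20° = 4.99×10⁻⁵ s⁻¹
Height gradient: |∂Z/∂n| = 30 m / 695000 m = 4.32×10⁻⁵
On a pressure surface, geostrophic balance gives V_g = (g/f)|∂Z/∂n|:
V_g = 9.81 × 4.32×10⁻⁵ / 4.99×10⁻⁵ = 8.49 m/s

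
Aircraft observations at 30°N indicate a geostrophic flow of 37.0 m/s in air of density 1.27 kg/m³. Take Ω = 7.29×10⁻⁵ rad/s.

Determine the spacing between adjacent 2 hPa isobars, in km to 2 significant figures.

Coriolis parameter at 30°N:
f = 2Ω sin φ = 2 × 7.29×10⁻⁵ × sin 30° = 7.29×10⁻⁵ s⁻¹
Geostrophic balance rearranged: |∂P/∂n| = f ρ V_g
|∂P/∂n| = 7.29×10⁻⁵ × 1.27 × 37.0 = 3.43×10⁻³ Pa/m
Isobar spacing: Δn = ΔP/|∂P/∂n| = 200 Pa / 3.43×10⁻³ Pa/m = 58384 m ≈ 58 km

58 km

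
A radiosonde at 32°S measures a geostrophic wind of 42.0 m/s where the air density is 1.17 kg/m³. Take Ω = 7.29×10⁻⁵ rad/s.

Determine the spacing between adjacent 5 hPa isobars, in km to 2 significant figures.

130 km

Coriolis parameter at 32°S:
f = 2Ω sin φ = 2 × 7.29×10⁻⁵ × sin 32° = 7.73×10⁻⁵ s⁻¹
Geostrophic balance rearranged: |∂P/∂n| = f ρ V_g
|∂P/∂n| = 7.73×10⁻⁵ × 1.17 × 42.0 = 3.80×10⁻³ Pa/m
Isobar spacing: Δn = ΔP/|∂P/∂n| = 500 Pa / 3.80×10⁻³ Pa/m = 131694 m ≈ 130 km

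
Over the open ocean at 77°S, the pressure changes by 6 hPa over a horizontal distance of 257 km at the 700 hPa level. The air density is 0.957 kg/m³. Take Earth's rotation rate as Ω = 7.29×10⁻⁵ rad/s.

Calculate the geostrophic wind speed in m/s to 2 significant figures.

17 m/s

Coriolis parameter at 77°S:
f = 2Ω sin φ = 2 × 7.29×10⁻⁵ × sin 77° = 1.42×10⁻⁴ s⁻¹
Pressure gradient: |∂P/∂n| = 600 Pa / 257000 m = 2.33×10⁻³ Pa/m
Geostrophic balance (pressure-gradient force = Coriolis force):
V_g = (1/(fρ)) |∂P/∂n| = 2.33×10⁻³ / (1.42×10⁻⁴ × 0.957) = 17.2 m/s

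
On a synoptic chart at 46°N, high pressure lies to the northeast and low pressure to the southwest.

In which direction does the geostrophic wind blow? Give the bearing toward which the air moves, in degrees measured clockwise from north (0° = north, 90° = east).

315°

The pressure-gradient force points toward the southwest (bearing 225°).
Geostrophic balance: in the Northern Hemisphere the Coriolis force deflects motion to the right, so the geostrophic wind blows 90° to the right of the pressure-gradient force (low pressure on the left).
Rotating 225° by 90° clockwise gives 315° — the wind blows toward the northwest.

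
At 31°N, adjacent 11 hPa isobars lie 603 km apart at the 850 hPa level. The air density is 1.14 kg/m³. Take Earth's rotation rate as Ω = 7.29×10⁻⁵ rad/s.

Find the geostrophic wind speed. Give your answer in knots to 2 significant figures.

41 knots

Coriolis parameter at 31°N:
f = 2Ω sin φ = 2 × 7.29×10⁻⁵ × sin 31° = 7.51×10⁻⁵ s⁻¹
Pressure gradient: |∂P/∂n| = 1100 Pa / 603000 m = 1.82×10⁻³ Pa/m
Geostrophic balance (pressure-gradient force = Coriolis force):
V_g = (1/(fρ)) |∂P/∂n| = 1.82×10⁻³ / (7.51×10⁻⁵ × 1.14) = 21.3 m/s
Converting: 21.3 m/s × 1.944 = 41 knots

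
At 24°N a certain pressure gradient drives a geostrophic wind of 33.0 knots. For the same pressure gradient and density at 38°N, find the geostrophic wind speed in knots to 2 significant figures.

With the same pressure gradient and density, V_g ∝ 1/f ∝ 1/sin φ.
V₂ = V₁ · sin φ₁ / sin φ₂ = 33.0 × sin 24° / sin 38°
V₂ = 33.0 × 0.4067/0.6157 = 22 knots

22 knots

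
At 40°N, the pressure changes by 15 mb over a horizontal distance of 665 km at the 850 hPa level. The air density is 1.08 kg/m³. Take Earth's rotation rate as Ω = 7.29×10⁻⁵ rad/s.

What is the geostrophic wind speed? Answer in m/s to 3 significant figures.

Coriolis parameter at 40°N:
f = 2Ω sin φ = 2 × 7.29×10⁻⁵ × sin 40° = 9.37×10⁻⁵ s⁻¹
Pressure gradient: |∂P/∂n| = 1500 Pa / 665000 m = 2.26×10⁻³ Pa/m
Geostrophic balance (pressure-gradient force = Coriolis force):
V_g = (1/(fρ)) |∂P/∂n| = 2.26×10⁻³ / (9.37×10⁻⁵ × 1.08) = 22.3 m/s

22.3 m/s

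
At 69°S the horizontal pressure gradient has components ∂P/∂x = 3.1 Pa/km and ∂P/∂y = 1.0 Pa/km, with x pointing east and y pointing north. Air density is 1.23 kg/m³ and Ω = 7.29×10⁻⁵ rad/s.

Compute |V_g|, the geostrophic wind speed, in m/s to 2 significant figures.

Coriolis parameter at 69°S:
f = 2Ω sin φ = 2 × 7.29×10⁻⁵ × sin 69° = 1.36×10⁻⁴ s⁻¹
In the Southern Hemisphere f is negative: f = −1.36×10⁻⁴ s⁻¹.
Component geostrophic relations (x east, y north):
u_g = −(1/(fρ)) ∂P/∂y,  v_g = (1/(fρ)) ∂P/∂x
u_g = −(1.0×10⁻³)/(−1.36×10⁻⁴ × 1.23) = 5.97 m/s;  v_g = (3.1×10⁻³)/(−1.36×10⁻⁴ × 1.23) = −18.5 m/s
|V_g| = √(u_g² + v_g²) = 19.5 m/s

19 m/s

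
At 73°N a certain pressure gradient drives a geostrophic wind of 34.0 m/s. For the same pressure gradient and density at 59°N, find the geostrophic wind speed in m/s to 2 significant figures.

With the same pressure gradient and density, V_g ∝ 1/f ∝ 1/sin φ.
V₂ = V₁ · sin φ₁ / sin φ₂ = 34.0 × sin 73° / sin 59°
V₂ = 34.0 × 0.9563/0.8572 = 38 m/s

38 m/s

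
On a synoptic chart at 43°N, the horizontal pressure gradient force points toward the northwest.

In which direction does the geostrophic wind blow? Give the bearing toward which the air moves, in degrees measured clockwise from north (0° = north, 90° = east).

045°

The pressure-gradient force points toward the northwest (bearing 315°).
Geostrophic balance: in the Northern Hemisphere the Coriolis force deflects motion to the right, so the geostrophic wind blows 90° to the right of the pressure-gradient force (low pressure on the left).
Rotating 315° by 90° clockwise gives 045° — the wind blows toward the northeast.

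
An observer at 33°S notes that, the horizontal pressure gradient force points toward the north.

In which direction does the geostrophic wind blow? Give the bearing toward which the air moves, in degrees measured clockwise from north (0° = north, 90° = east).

The pressure-gradient force points toward the north (bearing 000°).
Geostrophic balance: in the Southern Hemisphere the Coriolis force deflects motion to the left, so the geostrophic wind blows 90° to the left of the pressure-gradient force (low pressure on the right).
Rotating 000° by 90° counterclockwise gives 270° — the wind blows toward the west.

270°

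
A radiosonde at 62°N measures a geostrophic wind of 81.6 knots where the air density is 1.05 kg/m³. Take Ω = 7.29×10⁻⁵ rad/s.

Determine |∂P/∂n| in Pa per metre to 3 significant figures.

5.67×10⁻³ Pa/m

Coriolis parameter at 62°N:
f = 2Ω sin φ = 2 × 7.29×10⁻⁵ × sin 62° = 1.29×10⁻⁴ s⁻¹
Wind speed in SI: 81.6 knots = 42.0 m/s
Geostrophic balance rearranged: |∂P/∂n| = f ρ V_g
|∂P/∂n| = 1.29×10⁻⁴ × 1.05 × 42.0 = 5.67×10⁻³ Pa/m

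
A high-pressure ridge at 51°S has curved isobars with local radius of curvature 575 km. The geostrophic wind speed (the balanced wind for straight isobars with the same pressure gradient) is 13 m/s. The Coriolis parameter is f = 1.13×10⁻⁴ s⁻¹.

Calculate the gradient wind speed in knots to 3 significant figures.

34.9 knots

Around a high, pressure-gradient force acts outward with centrifugal, so Coriolis balances both:
fV = (1/ρ)|∂P/∂n| + V²/R  →  V² − fR·V + fR·V_g = 0
With fR = 1.13×10⁻⁴ × 575×10³ m = 65.0 m/s:
V = [fR − √((fR)² − 4 fR V_g)]/2 = [65.0 − √(65.0² − 4×65.0×13)]/2 = 18 m/s
Supergeostrophic (V > V_g = 13 m/s), as expected around a high.
Converting: 18 m/s × 1.944 = 34.9 knots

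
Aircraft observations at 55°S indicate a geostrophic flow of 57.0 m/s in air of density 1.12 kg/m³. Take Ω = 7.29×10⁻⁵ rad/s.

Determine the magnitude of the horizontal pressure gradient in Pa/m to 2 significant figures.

7.6×10⁻³ Pa/m

Coriolis parameter at 55°S:
f = 2Ω sin φ = 2 × 7.29×10⁻⁵ × sin 55° = 1.19×10⁻⁴ s⁻¹
Geostrophic balance rearranged: |∂P/∂n| = f ρ V_g
|∂P/∂n| = 1.19×10⁻⁴ × 1.12 × 57.0 = 7.62×10⁻³ Pa/m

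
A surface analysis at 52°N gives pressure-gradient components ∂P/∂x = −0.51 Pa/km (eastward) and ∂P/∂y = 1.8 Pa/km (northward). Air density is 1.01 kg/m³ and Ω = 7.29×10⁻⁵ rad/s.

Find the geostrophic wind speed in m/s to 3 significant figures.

16.1 m/s

Coriolis parameter at 52°N:
f = 2Ω sin φ = 2 × 7.29×10⁻⁵ × sin 52° = 1.15×10⁻⁴ s⁻¹
Component geostrophic relations (x east, y north):
u_g = −(1/(fρ)) ∂P/∂y,  v_g = (1/(fρ)) ∂P/∂x
u_g = −(1.8×10⁻³)/(1.15×10⁻⁴ × 1.01) = −15.5 m/s;  v_g = (−0.51×10⁻³)/(1.15×10⁻⁴ × 1.01) = −4.40 m/s
|V_g| = √(u_g² + v_g²) = 16.1 m/s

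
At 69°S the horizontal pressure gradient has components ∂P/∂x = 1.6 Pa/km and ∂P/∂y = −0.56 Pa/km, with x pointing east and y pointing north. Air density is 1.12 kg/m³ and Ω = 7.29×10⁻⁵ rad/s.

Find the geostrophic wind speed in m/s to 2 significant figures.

Coriolis parameter at 69°S:
f = 2Ω sin φ = 2 × 7.29×10⁻⁵ × sin 69° = 1.36×10⁻⁴ s⁻¹
In the Southern Hemisphere f is negative: f = −1.36×10⁻⁴ s⁻¹.
Component geostrophic relations (x east, y north):
u_g = −(1/(fρ)) ∂P/∂y,  v_g = (1/(fρ)) ∂P/∂x
u_g = −(−0.56×10⁻³)/(−1.36×10⁻⁴ × 1.12) = −3.67 m/s;  v_g = (1.6×10⁻³)/(−1.36×10⁻⁴ × 1.12) = −10.5 m/s
|V_g| = √(u_g² + v_g²) = 11.1 m/s

11 m/s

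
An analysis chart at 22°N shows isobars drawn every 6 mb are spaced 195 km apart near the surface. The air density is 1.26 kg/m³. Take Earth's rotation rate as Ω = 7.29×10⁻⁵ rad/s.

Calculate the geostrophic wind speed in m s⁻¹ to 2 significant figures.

Coriolis parameter at 22°N:
f = 2Ω sin φ = 2 × 7.29×10⁻⁵ × sin 22° = 5.46×10⁻⁵ s⁻¹
Pressure gradient: |∂P/∂n| = 600 Pa / 195000 m = 3.08×10⁻³ Pa/m
Geostrophic balance (pressure-gradient force = Coriolis force):
V_g = (1/(fρ)) |∂P/∂n| = 3.08×10⁻³ / (5.46×10⁻⁵ × 1.26) = 44.7 m/s

45 m s⁻¹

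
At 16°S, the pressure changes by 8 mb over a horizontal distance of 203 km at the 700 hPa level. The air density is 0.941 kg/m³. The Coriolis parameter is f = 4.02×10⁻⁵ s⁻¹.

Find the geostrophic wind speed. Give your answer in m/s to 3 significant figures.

104 m/s

Pressure gradient: |∂P/∂n| = 800 Pa / 203000 m = 3.94×10⁻³ Pa/m
Geostrophic balance (pressure-gradient force = Coriolis force):
V_g = (1/(fρ)) |∂P/∂n| = 3.94×10⁻³ / (4.02×10⁻⁵ × 0.941) = 104 m/s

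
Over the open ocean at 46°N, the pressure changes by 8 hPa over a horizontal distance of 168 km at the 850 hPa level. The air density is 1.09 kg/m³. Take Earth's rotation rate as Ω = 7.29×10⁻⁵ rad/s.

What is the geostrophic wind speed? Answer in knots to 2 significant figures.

81 knots

Coriolis parameter at 46°N:
f = 2Ω sin φ = 2 × 7.29×10⁻⁵ × sin 46° = 1.05×10⁻⁴ s⁻¹
Pressure gradient: |∂P/∂n| = 800 Pa / 168000 m = 4.76×10⁻³ Pa/m
Geostrophic balance (pressure-gradient force = Coriolis force):
V_g = (1/(fρ)) |∂P/∂n| = 4.76×10⁻³ / (1.05×10⁻⁴ × 1.09) = 41.7 m/s
Converting: 41.7 m/s × 1.944 = 81 knots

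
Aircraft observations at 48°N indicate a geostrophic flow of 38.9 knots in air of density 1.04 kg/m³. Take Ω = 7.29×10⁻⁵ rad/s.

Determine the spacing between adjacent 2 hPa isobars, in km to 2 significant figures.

89 km

Coriolis parameter at 48°N:
f = 2Ω sin φ = 2 × 7.29×10⁻⁵ × sin 48° = 1.08×10⁻⁴ s⁻¹
Wind speed in SI: 38.9 knots = 20.0 m/s
Geostrophic balance rearranged: |∂P/∂n| = f ρ V_g
|∂P/∂n| = 1.08×10⁻⁴ × 1.04 × 20.0 = 2.26×10⁻³ Pa/m
Isobar spacing: Δn = ΔP/|∂P/∂n| = 200 Pa / 2.26×10⁻³ Pa/m = 88691 m ≈ 89 km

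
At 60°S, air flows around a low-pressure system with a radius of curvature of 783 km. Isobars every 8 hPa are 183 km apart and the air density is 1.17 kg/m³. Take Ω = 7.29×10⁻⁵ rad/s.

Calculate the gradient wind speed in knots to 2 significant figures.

46 knots

Coriolis parameter at 60°S:
f = 2Ω sin φ = 2 × 7.29×10⁻⁵ × sin 60° = 1.26×10⁻⁴ s⁻¹
Pressure gradient: |∂P/∂n| = 800 Pa / 183000 m = 4.37×10⁻³ Pa/m
Geostrophic speed: V_g = |∂P/∂n|/(fρ) = 4.37×10⁻³/(1.26×10⁻⁴ × 1.17) = 29.6 m/s
Around a low, centrifugal force acts outward with Coriolis, so pressure-gradient force balances both:
(1/ρ)|∂P/∂n| = fV + V²/R  →  V² + fR·V − fR·V_g = 0
With fR = 1.26×10⁻⁴ × 783×10³ m = 98.9 m/s:
V = [−fR + √((fR)² + 4 fR V_g)]/2 = [−98.9 + √(98.9² + 4×98.9×29.6)]/2 = 23.8 m/s
Subgeostrophic (V < V_g = 29.6 m/s), as expected around a low.
Converting: 23.8 m/s × 1.944 = 46 knots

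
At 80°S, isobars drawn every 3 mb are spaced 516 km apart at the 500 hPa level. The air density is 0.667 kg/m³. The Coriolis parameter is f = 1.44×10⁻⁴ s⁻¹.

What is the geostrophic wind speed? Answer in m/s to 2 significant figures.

6.1 m/s

Pressure gradient: |∂P/∂n| = 300 Pa / 516000 m = 5.81×10⁻⁴ Pa/m
Geostrophic balance (pressure-gradient force = Coriolis force):
V_g = (1/(fρ)) |∂P/∂n| = 5.81×10⁻⁴ / (1.44×10⁻⁴ × 0.667) = 6.05 m/s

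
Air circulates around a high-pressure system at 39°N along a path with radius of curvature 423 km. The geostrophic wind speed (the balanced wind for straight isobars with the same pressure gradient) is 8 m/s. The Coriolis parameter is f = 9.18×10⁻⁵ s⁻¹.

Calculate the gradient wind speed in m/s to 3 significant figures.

Around a high, pressure-gradient force acts outward with centrifugal, so Coriolis balances both:
fV = (1/ρ)|∂P/∂n| + V²/R  →  V² − fR·V + fR·V_g = 0
With fR = 9.18×10⁻⁵ × 423×10³ m = 38.8 m/s:
V = [fR − √((fR)² − 4 fR V_g)]/2 = [38.8 − √(38.8² − 4×38.8×8)]/2 = 11.3 m/s
Supergeostrophic (V > V_g = 8 m/s), as expected around a high.

11.3 m/s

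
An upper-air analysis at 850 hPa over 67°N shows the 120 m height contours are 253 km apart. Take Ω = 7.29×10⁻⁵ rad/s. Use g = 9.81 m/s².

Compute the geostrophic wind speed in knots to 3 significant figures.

Coriolis parameter at 67°N:
f = 2Ω sin φ = 2 × 7.29×10⁻⁵ × sin 67° = 1.34×10⁻⁴ s⁻¹
Height gradient: |∂Z/∂n| = 120 m / 253000 m = 4.74×10⁻⁴
On a pressure surface, geostrophic balance gives V_g = (g/f)|∂Z/∂n|:
V_g = 9.81 × 4.74×10⁻⁴ / 1.34×10⁻⁴ = 34.7 m/s
Converting: 34.7 m/s × 1.944 = 67.4 knots

67.4 knots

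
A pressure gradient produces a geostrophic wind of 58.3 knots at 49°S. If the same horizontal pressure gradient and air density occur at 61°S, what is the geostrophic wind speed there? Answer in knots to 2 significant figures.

50 knots

With the same pressure gradient and density, V_g ∝ 1/f ∝ 1/sin φ.
V₂ = V₁ · sin φ₁ / sin φ₂ = 58.3 × sin 49° / sin 61°
V₂ = 58.3 × 0.7547/0.8746 = 50 knots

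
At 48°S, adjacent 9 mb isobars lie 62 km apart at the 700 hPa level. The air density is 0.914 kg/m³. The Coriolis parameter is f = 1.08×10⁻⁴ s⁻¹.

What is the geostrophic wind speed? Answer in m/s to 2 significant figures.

Pressure gradient: |∂P/∂n| = 900 Pa / 62000 m = 1.45×10⁻² Pa/m
Geostrophic balance (pressure-gradient force = Coriolis force):
V_g = (1/(fρ)) |∂P/∂n| = 1.45×10⁻² / (1.08×10⁻⁴ × 0.914) = 147 m/s

150 m/s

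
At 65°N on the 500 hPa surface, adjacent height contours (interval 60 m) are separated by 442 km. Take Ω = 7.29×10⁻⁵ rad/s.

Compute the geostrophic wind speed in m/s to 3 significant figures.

Coriolis parameter at 65°N:
f = 2Ω sin φ = 2 × 7.29×10⁻⁵ × sin 65° = 1.32×10⁻⁴ s⁻¹
Height gradient: |∂Z/∂n| = 60 m / 442000 m = 1.36×10⁻⁴
On a pressure surface, geostrophic balance gives V_g = (g/f)|∂Z/∂n|:
V_g = 9.81 × 1.36×10⁻⁴ / 1.32×10⁻⁴ = 10.1 m/s

10.1 m/s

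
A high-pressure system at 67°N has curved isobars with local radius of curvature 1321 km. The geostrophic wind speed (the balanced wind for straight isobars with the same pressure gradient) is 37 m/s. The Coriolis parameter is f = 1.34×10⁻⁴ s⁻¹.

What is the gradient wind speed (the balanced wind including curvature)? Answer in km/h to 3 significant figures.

Around a high, pressure-gradient force acts outward with centrifugal, so Coriolis balances both:
fV = (1/ρ)|∂P/∂n| + V²/R  →  V² − fR·V + fR·V_g = 0
With fR = 1.34×10⁻⁴ × 1321×10³ m = 177 m/s:
V = [fR − √((fR)² − 4 fR V_g)]/2 = [177 − √(177² − 4×177×37)]/2 = 52.7 m/s
Supergeostrophic (V > V_g = 37 m/s), as expected around a high.
Converting: 52.7 m/s × 3.6 = 190 km/h

190 km/h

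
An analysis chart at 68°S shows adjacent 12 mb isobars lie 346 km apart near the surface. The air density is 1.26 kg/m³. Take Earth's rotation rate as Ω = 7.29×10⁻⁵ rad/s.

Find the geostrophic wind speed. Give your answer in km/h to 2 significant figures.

73 km/h

Coriolis parameter at 68°S:
f = 2Ω sin φ = 2 × 7.29×10⁻⁵ × sin 68° = 1.35×10⁻⁴ s⁻¹
Pressure gradient: |∂P/∂n| = 1200 Pa / 346000 m = 3.47×10⁻³ Pa/m
Geostrophic balance (pressure-gradient force = Coriolis force):
V_g = (1/(fρ)) |∂P/∂n| = 3.47×10⁻³ / (1.35×10⁻⁴ × 1.26) = 20.4 m/s
Converting: 20.4 m/s × 3.6 = 73 km/h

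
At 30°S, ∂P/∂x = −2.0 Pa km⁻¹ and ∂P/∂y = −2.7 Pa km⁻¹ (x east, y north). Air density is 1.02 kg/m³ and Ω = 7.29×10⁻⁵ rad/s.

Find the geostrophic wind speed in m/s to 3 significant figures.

45.2 m/s

Coriolis parameter at 30°S:
f = 2Ω sin φ = 2 × 7.29×10⁻⁵ × sin 30° = 7.29×10⁻⁵ s⁻¹
In the Southern Hemisphere f is negative: f = −7.29×10⁻⁵ s⁻¹.
Component geostrophic relations (x east, y north):
u_g = −(1/(fρ)) ∂P/∂y,  v_g = (1/(fρ)) ∂P/∂x
u_g = −(−2.7×10⁻³)/(−7.29×10⁻⁵ × 1.02) = −36.3 m/s;  v_g = (−2.0×10⁻³)/(−7.29×10⁻⁵ × 1.02) = 26.9 m/s
|V_g| = √(u_g² + v_g²) = 45.2 m/s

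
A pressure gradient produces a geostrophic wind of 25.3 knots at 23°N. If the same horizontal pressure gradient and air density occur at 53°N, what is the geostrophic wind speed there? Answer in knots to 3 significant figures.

With the same pressure gradient and density, V_g ∝ 1/f ∝ 1/sin φ.
V₂ = V₁ · sin φ₁ / sin φ₂ = 25.3 × sin 23° / sin 53°
V₂ = 25.3 × 0.3907/0.7986 = 12.4 knots

12.4 knots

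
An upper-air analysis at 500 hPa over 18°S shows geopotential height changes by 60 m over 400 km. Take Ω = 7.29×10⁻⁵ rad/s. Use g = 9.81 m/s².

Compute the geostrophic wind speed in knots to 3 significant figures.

Coriolis parameter at 18°S:
f = 2Ω sin φ = 2 × 7.29×10⁻⁵ × sin 18° = 4.51×10⁻⁵ s⁻¹
Height gradient: |∂Z/∂n| = 60 m / 400000 m = 1.50×10⁻⁴
On a pressure surface, geostrophic balance gives V_g = (g/f)|∂Z/∂n|:
V_g = 9.81 × 1.50×10⁻⁴ / 4.51×10⁻⁵ = 32.7 m/s
Converting: 32.7 m/s × 1.944 = 63.5 knots

63.5 knots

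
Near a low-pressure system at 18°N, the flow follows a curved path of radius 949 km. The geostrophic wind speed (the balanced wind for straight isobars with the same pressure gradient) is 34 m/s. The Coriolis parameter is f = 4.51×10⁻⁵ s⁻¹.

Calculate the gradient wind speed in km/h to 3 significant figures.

80.4 km/h

Around a low, centrifugal force acts outward with Coriolis, so pressure-gradient force balances both:
(1/ρ)|∂P/∂n| = fV + V²/R  →  V² + fR·V − fR·V_g = 0
With fR = 4.51×10⁻⁵ × 949×10³ m = 42.8 m/s:
V = [−fR + √((fR)² + 4 fR V_g)]/2 = [−42.8 + √(42.8² + 4×42.8×34)]/2 = 22.3 m/s
Subgeostrophic (V < V_g = 34 m/s), as expected around a low.
Converting: 22.3 m/s × 3.6 = 80.4 km/h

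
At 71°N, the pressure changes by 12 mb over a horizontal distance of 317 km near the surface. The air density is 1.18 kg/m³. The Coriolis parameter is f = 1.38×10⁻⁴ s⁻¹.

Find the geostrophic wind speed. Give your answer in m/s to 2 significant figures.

23 m/s

Pressure gradient: |∂P/∂n| = 1200 Pa / 317000 m = 3.79×10⁻³ Pa/m
Geostrophic balance (pressure-gradient force = Coriolis force):
V_g = (1/(fρ)) |∂P/∂n| = 3.79×10⁻³ / (1.38×10⁻⁴ × 1.18) = 23.2 m/s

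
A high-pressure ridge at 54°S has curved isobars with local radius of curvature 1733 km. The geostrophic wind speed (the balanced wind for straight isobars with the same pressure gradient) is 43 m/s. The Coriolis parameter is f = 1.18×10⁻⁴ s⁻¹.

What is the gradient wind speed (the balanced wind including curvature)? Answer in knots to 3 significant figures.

Around a high, pressure-gradient force acts outward with centrifugal, so Coriolis balances both:
fV = (1/ρ)|∂P/∂n| + V²/R  →  V² − fR·V + fR·V_g = 0
With fR = 1.18×10⁻⁴ × 1733×10³ m = 204 m/s:
V = [fR − √((fR)² − 4 fR V_g)]/2 = [204 − √(204² − 4×204×43)]/2 = 61.5 m/s
Supergeostrophic (V > V_g = 43 m/s), as expected around a high.
Converting: 61.5 m/s × 1.944 = 120 knots

120 knots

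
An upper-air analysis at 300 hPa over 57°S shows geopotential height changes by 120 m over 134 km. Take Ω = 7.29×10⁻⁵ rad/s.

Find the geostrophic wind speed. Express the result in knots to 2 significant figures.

140 knots

Coriolis parameter at 57°S:
f = 2Ω sin φ = 2 × 7.29×10⁻⁵ × sin 57° = 1.22×10⁻⁴ s⁻¹
Height gradient: |∂Z/∂n| = 120 m / 134000 m = 8.96×10⁻⁴
On a pressure surface, geostrophic balance gives V_g = (g/f)|∂Z/∂n|:
V_g = 9.81 × 8.96×10⁻⁴ / 1.22×10⁻⁴ = 71.8 m/s
Converting: 71.8 m/s × 1.944 = 140 knots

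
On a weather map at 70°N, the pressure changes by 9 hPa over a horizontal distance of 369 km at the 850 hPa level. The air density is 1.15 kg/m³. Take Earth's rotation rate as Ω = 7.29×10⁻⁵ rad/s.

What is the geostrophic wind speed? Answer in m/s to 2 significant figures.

15 m/s

Coriolis parameter at 70°N:
f = 2Ω sin φ = 2 × 7.29×10⁻⁵ × sin 70° = 1.37×10⁻⁴ s⁻¹
Pressure gradient: |∂P/∂n| = 900 Pa / 369000 m = 2.44×10⁻³ Pa/m
Geostrophic balance (pressure-gradient force = Coriolis force):
V_g = (1/(fρ)) |∂P/∂n| = 2.44×10⁻³ / (1.37×10⁻⁴ × 1.15) = 15.5 m/s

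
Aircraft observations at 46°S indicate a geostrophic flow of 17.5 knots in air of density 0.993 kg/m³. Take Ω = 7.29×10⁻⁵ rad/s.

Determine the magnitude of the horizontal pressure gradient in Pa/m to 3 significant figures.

9.38×10⁻⁴ Pa/m

Coriolis parameter at 46°S:
f = 2Ω sin φ = 2 × 7.29×10⁻⁵ × sin 46° = 1.05×10⁻⁴ s⁻¹
Wind speed in SI: 17.5 knots = 9.00 m/s
Geostrophic balance rearranged: |∂P/∂n| = f ρ V_g
|∂P/∂n| = 1.05×10⁻⁴ × 0.993 × 9.00 = 9.38×10⁻⁴ Pa/m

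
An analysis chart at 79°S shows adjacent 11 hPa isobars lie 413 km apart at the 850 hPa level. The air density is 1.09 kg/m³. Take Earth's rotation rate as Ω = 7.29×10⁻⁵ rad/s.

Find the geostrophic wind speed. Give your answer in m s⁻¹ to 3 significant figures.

17.1 m s⁻¹

Coriolis parameter at 79°S:
f = 2Ω sin φ = 2 × 7.29×10⁻⁵ × sin 79° = 1.43×10⁻⁴ s⁻¹
Pressure gradient: |∂P/∂n| = 1100 Pa / 413000 m = 2.66×10⁻³ Pa/m
Geostrophic balance (pressure-gradient force = Coriolis force):
V_g = (1/(fρ)) |∂P/∂n| = 2.66×10⁻³ / (1.43×10⁻⁴ × 1.09) = 17.1 m/s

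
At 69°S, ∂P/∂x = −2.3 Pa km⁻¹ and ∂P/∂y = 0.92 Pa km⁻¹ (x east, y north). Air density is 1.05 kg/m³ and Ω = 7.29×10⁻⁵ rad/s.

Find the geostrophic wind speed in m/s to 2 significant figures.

Coriolis parameter at 69°S:
f = 2Ω sin φ = 2 × 7.29×10⁻⁵ × sin 69° = 1.36×10⁻⁴ s⁻¹
In the Southern Hemisphere f is negative: f = −1.36×10⁻⁴ s⁻¹.
Component geostrophic relations (x east, y north):
u_g = −(1/(fρ)) ∂P/∂y,  v_g = (1/(fρ)) ∂P/∂x
u_g = −(0.92×10⁻³)/(−1.36×10⁻⁴ × 1.05) = 6.44 m/s;  v_g = (−2.3×10⁻³)/(−1.36×10⁻⁴ × 1.05) = 16.1 m/s
|V_g| = √(u_g² + v_g²) = 17.3 m/s

17 m/s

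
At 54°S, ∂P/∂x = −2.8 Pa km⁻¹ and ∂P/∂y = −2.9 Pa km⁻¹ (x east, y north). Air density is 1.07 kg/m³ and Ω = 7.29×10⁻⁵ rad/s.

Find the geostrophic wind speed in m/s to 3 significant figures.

31.9 m/s

Coriolis parameter at 54°S:
f = 2Ω sin φ = 2 × 7.29×10⁻⁵ × sin 54° = 1.18×10⁻⁴ s⁻¹
In the Southern Hemisphere f is negative: f = −1.18×10⁻⁴ s⁻¹.
Component geostrophic relations (x east, y north):
u_g = −(1/(fρ)) ∂P/∂y,  v_g = (1/(fρ)) ∂P/∂x
u_g = −(−2.9×10⁻³)/(−1.18×10⁻⁴ × 1.07) = −23.0 m/s;  v_g = (−2.8×10⁻³)/(−1.18×10⁻⁴ × 1.07) = 22.2 m/s
|V_g| = √(u_g² + v_g²) = 31.9 m/s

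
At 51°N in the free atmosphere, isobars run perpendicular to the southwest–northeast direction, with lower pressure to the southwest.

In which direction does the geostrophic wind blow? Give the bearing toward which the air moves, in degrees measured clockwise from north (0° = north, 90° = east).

315°

The pressure-gradient force points toward the southwest (bearing 225°).
Geostrophic balance: in the Northern Hemisphere the Coriolis force deflects motion to the right, so the geostrophic wind blows 90° to the right of the pressure-gradient force (low pressure on the left).
Rotating 225° by 90° clockwise gives 315° — the wind blows toward the northwest.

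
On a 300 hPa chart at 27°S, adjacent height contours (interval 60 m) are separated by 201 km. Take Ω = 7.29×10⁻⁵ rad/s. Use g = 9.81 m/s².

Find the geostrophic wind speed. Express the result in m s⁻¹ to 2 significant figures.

Coriolis parameter at 27°S:
f = 2Ω sin φ = 2 × 7.29×10⁻⁵ × sin 27° = 6.62×10⁻⁵ s⁻¹
Height gradient: |∂Z/∂n| = 60 m / 201000 m = 2.99×10⁻⁴
On a pressure surface, geostrophic balance gives V_g = (g/f)|∂Z/∂n|:
V_g = 9.81 × 2.99×10⁻⁴ / 6.62×10⁻⁵ = 44.2 m/s

44 m s⁻¹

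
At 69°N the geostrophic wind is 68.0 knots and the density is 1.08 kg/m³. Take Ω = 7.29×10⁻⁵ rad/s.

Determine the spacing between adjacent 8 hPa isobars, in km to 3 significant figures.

Coriolis parameter at 69°N:
f = 2Ω sin φ = 2 × 7.29×10⁻⁵ × sin 69° = 1.36×10⁻⁴ s⁻¹
Wind speed in SI: 68.0 knots = 35.0 m/s
Geostrophic balance rearranged: |∂P/∂n| = f ρ V_g
|∂P/∂n| = 1.36×10⁻⁴ × 1.08 × 35.0 = 5.14×10⁻³ Pa/m
Isobar spacing: Δn = ΔP/|∂P/∂n| = 800 Pa / 5.14×10⁻³ Pa/m = 155564 m ≈ 156 km

156 km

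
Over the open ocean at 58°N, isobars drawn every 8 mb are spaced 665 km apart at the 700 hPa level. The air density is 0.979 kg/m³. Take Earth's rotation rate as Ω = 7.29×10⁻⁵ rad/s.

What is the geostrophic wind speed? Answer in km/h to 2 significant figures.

Coriolis parameter at 58°N:
f = 2Ω sin φ = 2 × 7.29×10⁻⁵ × sin 58° = 1.24×10⁻⁴ s⁻¹
Pressure gradient: |∂P/∂n| = 800 Pa / 665000 m = 1.20×10⁻³ Pa/m
Geostrophic balance (pressure-gradient force = Coriolis force):
V_g = (1/(fρ)) |∂P/∂n| = 1.20×10⁻³ / (1.24×10⁻⁴ × 0.979) = 9.94 m/s
Converting: 9.94 m/s × 3.6 = 36 km/h

36 km/h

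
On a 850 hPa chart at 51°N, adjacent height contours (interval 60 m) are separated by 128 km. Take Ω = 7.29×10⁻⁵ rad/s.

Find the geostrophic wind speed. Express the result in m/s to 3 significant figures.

Coriolis parameter at 51°N:
f = 2Ω sin φ = 2 × 7.29×10⁻⁵ × sin 51° = 1.13×10⁻⁴ s⁻¹
Height gradient: |∂Z/∂n| = 60 m / 128000 m = 4.69×10⁻⁴
On a pressure surface, geostrophic balance gives V_g = (g/f)|∂Z/∂n|:
V_g = 9.81 × 4.69×10⁻⁴ / 1.13×10⁻⁴ = 40.6 m/s

40.6 m/s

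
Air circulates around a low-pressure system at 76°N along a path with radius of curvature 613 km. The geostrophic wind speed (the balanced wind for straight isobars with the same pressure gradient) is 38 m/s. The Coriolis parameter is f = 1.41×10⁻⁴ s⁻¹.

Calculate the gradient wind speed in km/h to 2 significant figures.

Around a low, centrifugal force acts outward with Coriolis, so pressure-gradient force balances both:
(1/ρ)|∂P/∂n| = fV + V²/R  →  V² + fR·V − fR·V_g = 0
With fR = 1.41×10⁻⁴ × 613×10³ m = 86.4 m/s:
V = [−fR + √((fR)² + 4 fR V_g)]/2 = [−86.4 + √(86.4² + 4×86.4×38)]/2 = 28.6 m/s
Subgeostrophic (V < V_g = 38 m/s), as expected around a low.
Converting: 28.6 m/s × 3.6 = 100 km/h

100 km/h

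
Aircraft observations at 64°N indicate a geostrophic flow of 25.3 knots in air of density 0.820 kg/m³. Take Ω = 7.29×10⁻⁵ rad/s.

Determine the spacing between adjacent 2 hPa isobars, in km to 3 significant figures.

143 km

Coriolis parameter at 64°N:
f = 2Ω sin φ = 2 × 7.29×10⁻⁵ × sin 64° = 1.31×10⁻⁴ s⁻¹
Wind speed in SI: 25.3 knots = 13.0 m/s
Geostrophic balance rearranged: |∂P/∂n| = f ρ V_g
|∂P/∂n| = 1.31×10⁻⁴ × 0.820 × 13.0 = 1.40×10⁻³ Pa/m
Isobar spacing: Δn = ΔP/|∂P/∂n| = 200 Pa / 1.40×10⁻³ Pa/m = 143001 m ≈ 143 km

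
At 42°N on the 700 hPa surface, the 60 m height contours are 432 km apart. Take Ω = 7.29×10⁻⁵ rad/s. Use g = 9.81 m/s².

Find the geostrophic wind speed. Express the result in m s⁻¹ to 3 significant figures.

14.0 m s⁻¹

Coriolis parameter at 42°N:
f = 2Ω sin φ = 2 × 7.29×10⁻⁵ × sin 42° = 9.76×10⁻⁵ s⁻¹
Height gradient: |∂Z/∂n| = 60 m / 432000 m = 1.39×10⁻⁴
On a pressure surface, geostrophic balance gives V_g = (g/f)|∂Z/∂n|:
V_g = 9.81 × 1.39×10⁻⁴ / 9.76×10⁻⁵ = 14.0 m/s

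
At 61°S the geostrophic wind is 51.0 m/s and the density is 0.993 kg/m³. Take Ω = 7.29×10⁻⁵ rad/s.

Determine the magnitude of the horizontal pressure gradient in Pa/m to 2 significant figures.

Coriolis parameter at 61°S:
f = 2Ω sin φ = 2 × 7.29×10⁻⁵ × sin 61° = 1.28×10⁻⁴ s⁻¹
Geostrophic balance rearranged: |∂P/∂n| = f ρ V_g
|∂P/∂n| = 1.28×10⁻⁴ × 0.993 × 51.0 = 6.46×10⁻³ Pa/m

6.5×10⁻³ Pa/m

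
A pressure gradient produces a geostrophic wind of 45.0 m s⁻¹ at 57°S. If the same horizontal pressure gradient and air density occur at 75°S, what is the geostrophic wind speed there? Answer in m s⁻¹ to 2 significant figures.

39 m s⁻¹

With the same pressure gradient and density, V_g ∝ 1/f ∝ 1/sin φ.
V₂ = V₁ · sin φ₁ / sin φ₂ = 45.0 × sin 57° / sin 75°
V₂ = 45.0 × 0.8387/0.9659 = 39 m s⁻¹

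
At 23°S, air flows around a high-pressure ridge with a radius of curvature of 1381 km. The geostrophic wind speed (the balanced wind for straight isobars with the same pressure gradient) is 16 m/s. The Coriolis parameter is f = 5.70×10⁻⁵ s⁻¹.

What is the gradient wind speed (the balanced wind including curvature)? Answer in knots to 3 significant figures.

Around a high, pressure-gradient force acts outward with centrifugal, so Coriolis balances both:
fV = (1/ρ)|∂P/∂n| + V²/R  →  V² − fR·V + fR·V_g = 0
With fR = 5.70×10⁻⁵ × 1381×10³ m = 78.7 m/s:
V = [fR − √((fR)² − 4 fR V_g)]/2 = [78.7 − √(78.7² − 4×78.7×16)]/2 = 22.3 m/s
Supergeostrophic (V > V_g = 16 m/s), as expected around a high.
Converting: 22.3 m/s × 1.944 = 43.4 knots

43.4 knots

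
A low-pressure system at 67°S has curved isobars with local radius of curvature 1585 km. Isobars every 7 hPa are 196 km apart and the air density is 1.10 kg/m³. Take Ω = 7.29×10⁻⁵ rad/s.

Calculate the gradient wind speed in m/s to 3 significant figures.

21.9 m/s

Coriolis parameter at 67°S:
f = 2Ω sin φ = 2 × 7.29×10⁻⁵ × sin 67° = 1.34×10⁻⁴ s⁻¹
Pressure gradient: |∂P/∂n| = 700 Pa / 196000 m = 3.57×10⁻³ Pa/m
Geostrophic speed: V_g = |∂P/∂n|/(fρ) = 3.57×10⁻³/(1.34×10⁻⁴ × 1.10) = 24.2 m/s
Around a low, centrifugal force acts outward with Coriolis, so pressure-gradient force balances both:
(1/ρ)|∂P/∂n| = fV + V²/R  →  V² + fR·V − fR·V_g = 0
With fR = 1.34×10⁻⁴ × 1585×10³ m = 213 m/s:
V = [−fR + √((fR)² + 4 fR V_g)]/2 = [−213 + √(213² + 4×213×24.2)]/2 = 21.9 m/s
Subgeostrophic (V < V_g = 24.2 m/s), as expected around a low.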